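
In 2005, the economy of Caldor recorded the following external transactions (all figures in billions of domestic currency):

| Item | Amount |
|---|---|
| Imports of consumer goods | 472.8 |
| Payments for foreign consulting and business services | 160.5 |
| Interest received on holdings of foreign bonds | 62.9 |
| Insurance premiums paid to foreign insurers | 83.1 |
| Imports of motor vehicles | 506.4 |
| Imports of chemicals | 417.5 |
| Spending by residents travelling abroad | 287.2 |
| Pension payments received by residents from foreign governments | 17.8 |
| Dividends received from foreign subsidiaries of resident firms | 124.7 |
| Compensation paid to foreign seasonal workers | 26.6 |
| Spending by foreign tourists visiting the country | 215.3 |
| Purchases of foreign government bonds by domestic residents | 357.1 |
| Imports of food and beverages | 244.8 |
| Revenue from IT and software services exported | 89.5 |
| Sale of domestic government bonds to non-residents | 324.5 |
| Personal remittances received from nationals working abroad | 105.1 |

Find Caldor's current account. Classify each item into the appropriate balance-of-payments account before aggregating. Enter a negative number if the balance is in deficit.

Goods: -417.5 - 244.8 - 472.8 - 506.4 = -1641.5
Services: -287.2 + 215.3 + 89.5 - 83.1 - 160.5 = -226.0
Primary income: 62.9 + 124.7 - 26.6 = 161.0
Secondary income: 17.8 + 105.1 = 122.9
Current account = (-1641.5) + (-226.0) + 161.0 + 122.9 = -1583.6
(Excluded from the current account — financial account: purchases of foreign government bonds by domestic residents 357.1, sale of domestic government bonds to non-residents 324.5.)

-1583.6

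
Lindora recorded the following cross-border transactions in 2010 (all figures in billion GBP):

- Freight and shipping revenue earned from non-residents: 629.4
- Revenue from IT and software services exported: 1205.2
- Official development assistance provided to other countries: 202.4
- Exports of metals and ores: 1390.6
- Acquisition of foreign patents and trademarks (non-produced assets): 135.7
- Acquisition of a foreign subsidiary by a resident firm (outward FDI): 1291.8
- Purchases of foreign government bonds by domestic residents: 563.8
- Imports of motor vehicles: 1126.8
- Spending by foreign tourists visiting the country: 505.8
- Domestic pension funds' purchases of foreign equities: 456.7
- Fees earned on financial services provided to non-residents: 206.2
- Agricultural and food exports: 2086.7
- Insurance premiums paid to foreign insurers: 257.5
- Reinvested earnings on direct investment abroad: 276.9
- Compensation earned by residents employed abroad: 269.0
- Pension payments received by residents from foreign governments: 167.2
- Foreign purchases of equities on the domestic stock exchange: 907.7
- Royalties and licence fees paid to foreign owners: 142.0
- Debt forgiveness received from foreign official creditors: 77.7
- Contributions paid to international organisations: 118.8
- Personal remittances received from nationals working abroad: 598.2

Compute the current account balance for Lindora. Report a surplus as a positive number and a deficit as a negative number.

Goods: 1390.6 + 2086.7 - 1126.8 = 2350.5
Services: 206.2 + 629.4 - 257.5 + 1205.2 + 505.8 - 142.0 = 2147.1
Primary income: 276.9 + 269.0 = 545.9
Secondary income: -118.8 - 202.4 + 167.2 + 598.2 = 444.2
Current account = 2350.5 + 2147.1 + 545.9 + 444.2 = 5487.7
(Excluded from the current account — capital account: acquisition of foreign patents and trademarks (non-produced assets) 135.7, debt forgiveness received from foreign official creditors 77.7; financial account: acquisition of a foreign subsidiary by a resident firm (outward FDI) 1291.8, purchases of foreign government bonds by domestic residents 563.8, domestic pension funds' purchases of foreign equities 456.7, foreign purchases of equities on the domestic stock exchange 907.7.)

5487.7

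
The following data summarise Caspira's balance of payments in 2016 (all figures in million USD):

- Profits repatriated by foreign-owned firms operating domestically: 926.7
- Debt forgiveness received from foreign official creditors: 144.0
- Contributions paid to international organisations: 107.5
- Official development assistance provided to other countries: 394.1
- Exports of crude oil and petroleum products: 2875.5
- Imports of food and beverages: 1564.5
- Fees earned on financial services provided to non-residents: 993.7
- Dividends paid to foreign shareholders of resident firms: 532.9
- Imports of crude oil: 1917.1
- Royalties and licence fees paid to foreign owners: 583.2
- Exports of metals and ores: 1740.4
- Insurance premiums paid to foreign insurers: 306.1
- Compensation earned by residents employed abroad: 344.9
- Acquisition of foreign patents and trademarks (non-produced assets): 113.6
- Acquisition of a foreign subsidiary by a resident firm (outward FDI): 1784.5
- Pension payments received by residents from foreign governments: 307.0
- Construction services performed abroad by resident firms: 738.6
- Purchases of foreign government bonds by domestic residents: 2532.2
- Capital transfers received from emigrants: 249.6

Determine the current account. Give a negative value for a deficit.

Goods: 1740.4 - 1917.1 + 2875.5 - 1564.5 = 1134.3
Services: -583.2 + 993.7 + 738.6 - 306.1 = 843.0
Primary income: -926.7 + 344.9 - 532.9 = -1114.7
Secondary income: -394.1 - 107.5 + 307.0 = -194.6
Current account = 1134.3 + 843.0 + (-1114.7) + (-194.6) = 668.0
(Excluded from the current account — capital account: debt forgiveness received from foreign official creditors 144.0, acquisition of foreign patents and trademarks (non-produced assets) 113.6, capital transfers received from emigrants 249.6; financial account: acquisition of a foreign subsidiary by a resident firm (outward FDI) 1784.5, purchases of foreign government bonds by domestic residents 2532.2.)

668.0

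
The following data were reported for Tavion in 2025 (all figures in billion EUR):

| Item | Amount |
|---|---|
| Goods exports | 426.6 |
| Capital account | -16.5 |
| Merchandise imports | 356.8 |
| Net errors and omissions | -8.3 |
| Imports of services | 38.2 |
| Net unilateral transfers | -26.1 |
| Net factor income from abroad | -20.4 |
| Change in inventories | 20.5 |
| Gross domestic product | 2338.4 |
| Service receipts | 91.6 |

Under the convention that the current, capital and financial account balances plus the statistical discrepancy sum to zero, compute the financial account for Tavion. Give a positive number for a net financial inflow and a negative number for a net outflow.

-51.9

Goods balance = 426.6 - 356.8 = 69.8
Services balance = 91.6 - 38.2 = 53.4
Trade balance (goods + services) = 69.8 + 53.4 = 123.2
Net primary income = -20.4
Net secondary income = -26.1
Current account = 123.2 + (-20.4) + (-26.1) = 76.7
Financial account = -(76.7 + (-16.5) + (-8.3)) = -51.9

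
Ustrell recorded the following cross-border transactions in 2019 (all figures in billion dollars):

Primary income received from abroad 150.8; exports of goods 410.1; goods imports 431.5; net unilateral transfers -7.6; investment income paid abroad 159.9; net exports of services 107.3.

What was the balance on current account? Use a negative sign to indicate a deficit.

Goods balance = 410.1 - 431.5 = -21.4
Services balance = 107.3
Trade balance (goods + services) = -21.4 + 107.3 = 85.9
Net primary income = 150.8 - 159.9 = -9.1
Net secondary income = -7.6
Current account = 85.9 + (-9.1) + (-7.6) = 69.2

69.2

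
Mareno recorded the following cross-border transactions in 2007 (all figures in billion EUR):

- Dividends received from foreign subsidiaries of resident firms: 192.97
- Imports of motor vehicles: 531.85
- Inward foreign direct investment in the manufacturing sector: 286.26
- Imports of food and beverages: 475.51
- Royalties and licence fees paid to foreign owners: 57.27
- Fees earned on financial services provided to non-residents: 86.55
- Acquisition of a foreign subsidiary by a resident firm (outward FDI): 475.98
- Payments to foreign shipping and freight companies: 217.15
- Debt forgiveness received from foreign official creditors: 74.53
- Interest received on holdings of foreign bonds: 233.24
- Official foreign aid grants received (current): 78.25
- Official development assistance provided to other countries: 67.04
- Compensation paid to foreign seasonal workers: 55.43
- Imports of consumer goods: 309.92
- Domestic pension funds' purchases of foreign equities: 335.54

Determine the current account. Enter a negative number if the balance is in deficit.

Goods: -309.92 - 475.51 - 531.85 = -1317.28
Services: -217.15 - 57.27 + 86.55 = -187.87
Primary income: 192.97 - 55.43 + 233.24 = 370.78
Secondary income: -67.04 + 78.25 = 11.21
Current account = (-1317.28) + (-187.87) + 370.78 + 11.21 = -1123.16
(Excluded from the current account — financial account: inward foreign direct investment in the manufacturing sector 286.26, acquisition of a foreign subsidiary by a resident firm (outward FDI) 475.98, domestic pension funds' purchases of foreign equities 335.54; capital account: debt forgiveness received from foreign official creditors 74.53.)

-1123.16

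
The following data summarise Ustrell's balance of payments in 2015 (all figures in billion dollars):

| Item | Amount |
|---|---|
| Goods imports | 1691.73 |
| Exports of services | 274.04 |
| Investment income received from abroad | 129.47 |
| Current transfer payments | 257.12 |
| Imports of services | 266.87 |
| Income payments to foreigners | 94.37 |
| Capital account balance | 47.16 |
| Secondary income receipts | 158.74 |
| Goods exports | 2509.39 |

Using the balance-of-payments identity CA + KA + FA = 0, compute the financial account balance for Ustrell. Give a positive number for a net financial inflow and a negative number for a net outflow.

Goods balance = 2509.39 - 1691.73 = 817.66
Services balance = 274.04 - 266.87 = 7.17
Trade balance (goods + services) = 817.66 + 7.17 = 824.83
Net primary income = 129.47 - 94.37 = 35.10
Net secondary income = 158.74 - 257.12 = -98.38
Current account = 824.83 + 35.10 + (-98.38) = 761.55
Financial account = -(761.55 + 47.16) = -808.71

-808.71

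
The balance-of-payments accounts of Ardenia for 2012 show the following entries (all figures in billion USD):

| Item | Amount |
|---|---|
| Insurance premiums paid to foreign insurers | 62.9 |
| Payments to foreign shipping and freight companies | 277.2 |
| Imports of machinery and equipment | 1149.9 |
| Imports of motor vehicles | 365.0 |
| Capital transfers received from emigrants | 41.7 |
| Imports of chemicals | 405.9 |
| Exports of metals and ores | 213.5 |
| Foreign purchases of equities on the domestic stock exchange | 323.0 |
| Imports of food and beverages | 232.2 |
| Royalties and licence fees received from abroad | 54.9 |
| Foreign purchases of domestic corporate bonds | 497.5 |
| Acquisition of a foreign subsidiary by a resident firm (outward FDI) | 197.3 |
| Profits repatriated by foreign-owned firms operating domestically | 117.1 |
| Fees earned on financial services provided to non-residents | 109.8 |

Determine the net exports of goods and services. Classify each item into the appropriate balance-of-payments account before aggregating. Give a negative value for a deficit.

-2114.9

Goods: 213.5 - 405.9 - 232.2 - 365.0 - 1149.9 = -1939.5
Services: -277.2 - 62.9 + 109.8 + 54.9 = -175.4
Trade balance = -1939.5 + (-175.4) = -2114.9
(Excluded from the trade balance — capital account: capital transfers received from emigrants 41.7; financial account: foreign purchases of equities on the domestic stock exchange 323.0, foreign purchases of domestic corporate bonds 497.5, acquisition of a foreign subsidiary by a resident firm (outward FDI) 197.3; primary income: profits repatriated by foreign-owned firms operating domestically 117.1.)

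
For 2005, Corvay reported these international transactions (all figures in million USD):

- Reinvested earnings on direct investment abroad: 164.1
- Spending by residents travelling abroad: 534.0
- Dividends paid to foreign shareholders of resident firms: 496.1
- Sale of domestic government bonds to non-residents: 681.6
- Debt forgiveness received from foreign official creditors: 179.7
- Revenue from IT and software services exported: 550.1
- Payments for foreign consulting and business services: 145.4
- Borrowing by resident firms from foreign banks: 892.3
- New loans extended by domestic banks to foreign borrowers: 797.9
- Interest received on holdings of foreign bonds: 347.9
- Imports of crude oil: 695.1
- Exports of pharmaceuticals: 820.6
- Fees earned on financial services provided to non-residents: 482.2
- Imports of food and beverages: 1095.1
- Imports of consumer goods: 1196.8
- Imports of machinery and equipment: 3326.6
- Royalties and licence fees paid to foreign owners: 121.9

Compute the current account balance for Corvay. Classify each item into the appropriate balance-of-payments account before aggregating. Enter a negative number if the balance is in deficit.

-5246.1

Goods: -1095.1 - 695.1 + 820.6 - 1196.8 - 3326.6 = -5493.0
Services: 550.1 + 482.2 - 121.9 - 145.4 - 534.0 = 231.0
Primary income: -496.1 + 164.1 + 347.9 = 15.9
Current account = (-5493.0) + 231.0 + 15.9 = -5246.1
(Excluded from the current account — financial account: sale of domestic government bonds to non-residents 681.6, borrowing by resident firms from foreign banks 892.3, new loans extended by domestic banks to foreign borrowers 797.9; capital account: debt forgiveness received from foreign official creditors 179.7.)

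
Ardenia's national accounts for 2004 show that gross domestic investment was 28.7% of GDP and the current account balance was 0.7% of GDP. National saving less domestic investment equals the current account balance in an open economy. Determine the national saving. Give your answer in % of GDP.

29.4

S - I = CA (net lending to the rest of the world).
S = I + CA = 28.7 + 0.7 = 29.4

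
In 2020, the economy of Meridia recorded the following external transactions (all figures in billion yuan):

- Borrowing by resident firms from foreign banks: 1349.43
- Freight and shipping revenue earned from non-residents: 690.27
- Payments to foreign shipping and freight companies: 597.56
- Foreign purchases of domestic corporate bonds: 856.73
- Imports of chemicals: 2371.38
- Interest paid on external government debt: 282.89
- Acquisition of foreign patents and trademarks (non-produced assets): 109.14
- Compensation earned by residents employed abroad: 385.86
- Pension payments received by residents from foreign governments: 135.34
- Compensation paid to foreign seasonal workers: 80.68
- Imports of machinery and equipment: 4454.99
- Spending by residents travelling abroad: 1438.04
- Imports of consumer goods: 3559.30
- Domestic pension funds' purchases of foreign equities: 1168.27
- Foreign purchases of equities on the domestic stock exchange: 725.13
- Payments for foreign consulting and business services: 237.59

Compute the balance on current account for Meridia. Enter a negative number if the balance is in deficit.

Goods: -3559.30 - 2371.38 - 4454.99 = -10385.67
Services: -237.59 + 690.27 - 1438.04 - 597.56 = -1582.92
Primary income: -80.68 + 385.86 - 282.89 = 22.29
Secondary income: 135.34
Current account = (-10385.67) + (-1582.92) + 22.29 + 135.34 = -11810.96
(Excluded from the current account — financial account: borrowing by resident firms from foreign banks 1349.43, foreign purchases of domestic corporate bonds 856.73, domestic pension funds' purchases of foreign equities 1168.27, foreign purchases of equities on the domestic stock exchange 725.13; capital account: acquisition of foreign patents and trademarks (non-produced assets) 109.14.)

-11810.96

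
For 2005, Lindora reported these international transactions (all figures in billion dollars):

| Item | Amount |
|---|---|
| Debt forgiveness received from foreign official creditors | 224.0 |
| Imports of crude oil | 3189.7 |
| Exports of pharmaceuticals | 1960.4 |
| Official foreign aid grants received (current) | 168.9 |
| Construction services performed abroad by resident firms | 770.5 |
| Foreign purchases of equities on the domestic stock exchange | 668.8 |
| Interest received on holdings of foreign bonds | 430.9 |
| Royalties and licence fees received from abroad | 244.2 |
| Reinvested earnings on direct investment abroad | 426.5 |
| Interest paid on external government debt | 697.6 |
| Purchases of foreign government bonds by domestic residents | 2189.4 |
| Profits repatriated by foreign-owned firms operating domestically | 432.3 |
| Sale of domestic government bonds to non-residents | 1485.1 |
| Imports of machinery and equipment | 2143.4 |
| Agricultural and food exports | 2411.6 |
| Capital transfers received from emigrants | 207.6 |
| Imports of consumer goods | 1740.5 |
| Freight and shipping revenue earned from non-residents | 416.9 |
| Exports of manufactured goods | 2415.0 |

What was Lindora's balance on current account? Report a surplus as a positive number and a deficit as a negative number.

Goods: 2415.0 - 2143.4 - 3189.7 + 1960.4 - 1740.5 + 2411.6 = -286.6
Services: 770.5 + 244.2 + 416.9 = 1431.6
Primary income: 426.5 + 430.9 - 432.3 - 697.6 = -272.5
Secondary income: 168.9
Current account = (-286.6) + 1431.6 + (-272.5) + 168.9 = 1041.4
(Excluded from the current account — capital account: debt forgiveness received from foreign official creditors 224.0, capital transfers received from emigrants 207.6; financial account: foreign purchases of equities on the domestic stock exchange 668.8, purchases of foreign government bonds by domestic residents 2189.4, sale of domestic government bonds to non-residents 1485.1.)

1041.4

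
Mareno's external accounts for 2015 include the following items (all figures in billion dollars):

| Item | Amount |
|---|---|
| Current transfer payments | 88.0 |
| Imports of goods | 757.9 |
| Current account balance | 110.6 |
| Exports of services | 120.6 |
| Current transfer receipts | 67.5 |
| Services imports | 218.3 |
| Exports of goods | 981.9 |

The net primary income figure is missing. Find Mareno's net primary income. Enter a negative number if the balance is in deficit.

4.8

Current account = goods balance + services balance + net primary income + net secondary income
Sum of the known components = 105.8
Net primary income = CA - (known components) = 110.6 - 105.8 = 4.8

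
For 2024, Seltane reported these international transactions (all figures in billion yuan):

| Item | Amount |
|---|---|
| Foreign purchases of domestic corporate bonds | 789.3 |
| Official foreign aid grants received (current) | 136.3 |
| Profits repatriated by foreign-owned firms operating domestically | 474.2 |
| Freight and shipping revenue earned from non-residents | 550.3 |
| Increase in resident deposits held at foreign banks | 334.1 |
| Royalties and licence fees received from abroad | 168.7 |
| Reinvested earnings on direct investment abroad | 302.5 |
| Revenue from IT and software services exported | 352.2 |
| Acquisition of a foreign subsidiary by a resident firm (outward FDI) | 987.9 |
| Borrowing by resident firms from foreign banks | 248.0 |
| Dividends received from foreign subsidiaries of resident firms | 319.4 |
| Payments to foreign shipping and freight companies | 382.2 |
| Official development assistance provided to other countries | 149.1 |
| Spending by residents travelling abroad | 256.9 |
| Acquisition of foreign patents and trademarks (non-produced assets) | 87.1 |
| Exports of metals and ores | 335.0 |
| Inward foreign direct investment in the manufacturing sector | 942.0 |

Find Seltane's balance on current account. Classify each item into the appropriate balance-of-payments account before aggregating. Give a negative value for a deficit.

Goods: 335.0
Services: -256.9 + 168.7 + 352.2 - 382.2 + 550.3 = 432.1
Primary income: 319.4 + 302.5 - 474.2 = 147.7
Secondary income: -149.1 + 136.3 = -12.8
Current account = 335.0 + 432.1 + 147.7 + (-12.8) = 902.0
(Excluded from the current account — financial account: foreign purchases of domestic corporate bonds 789.3, increase in resident deposits held at foreign banks 334.1, acquisition of a foreign subsidiary by a resident firm (outward FDI) 987.9, borrowing by resident firms from foreign banks 248.0, inward foreign direct investment in the manufacturing sector 942.0; capital account: acquisition of foreign patents and trademarks (non-produced assets) 87.1.)

902.0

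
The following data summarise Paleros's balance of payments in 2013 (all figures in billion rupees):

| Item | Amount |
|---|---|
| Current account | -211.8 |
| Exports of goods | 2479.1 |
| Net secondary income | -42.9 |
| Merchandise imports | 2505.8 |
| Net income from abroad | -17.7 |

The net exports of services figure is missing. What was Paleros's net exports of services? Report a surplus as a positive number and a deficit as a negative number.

-124.5

Current account = goods balance + services balance + net primary income + net secondary income
Sum of the known components = -87.3
Net exports of services = CA - (known components) = -211.8 - (-87.3) = -124.5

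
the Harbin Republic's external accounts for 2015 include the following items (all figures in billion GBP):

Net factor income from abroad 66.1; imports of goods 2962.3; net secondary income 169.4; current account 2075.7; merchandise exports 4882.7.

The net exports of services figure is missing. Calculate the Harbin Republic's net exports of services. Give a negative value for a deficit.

-80.2

Current account = goods balance + services balance + net primary income + net secondary income
Sum of the known components = 2155.9
Net exports of services = CA - (known components) = 2075.7 - 2155.9 = -80.2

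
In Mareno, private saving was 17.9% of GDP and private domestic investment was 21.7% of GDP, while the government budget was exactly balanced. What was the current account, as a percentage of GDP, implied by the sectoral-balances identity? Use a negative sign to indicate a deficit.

By the sectoral-balances identity, CA = (S_private - I) + (T - G).
Private balance = 17.9 - 21.7 = -3.8
Government balance (T - G) = 0
CA = -3.8 + -0.0 = -3.8

-3.8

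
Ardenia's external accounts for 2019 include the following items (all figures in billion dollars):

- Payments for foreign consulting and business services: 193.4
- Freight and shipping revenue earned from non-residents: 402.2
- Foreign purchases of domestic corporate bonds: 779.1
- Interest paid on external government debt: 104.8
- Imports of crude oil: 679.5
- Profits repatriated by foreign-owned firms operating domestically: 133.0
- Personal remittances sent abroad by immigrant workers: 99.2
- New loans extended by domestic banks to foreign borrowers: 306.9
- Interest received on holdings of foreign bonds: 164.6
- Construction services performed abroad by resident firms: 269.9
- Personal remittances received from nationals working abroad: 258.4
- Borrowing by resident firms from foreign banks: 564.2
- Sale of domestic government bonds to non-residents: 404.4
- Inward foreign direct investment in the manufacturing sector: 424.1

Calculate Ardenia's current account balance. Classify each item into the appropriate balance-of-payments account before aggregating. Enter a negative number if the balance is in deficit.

Goods: -679.5
Services: 402.2 + 269.9 - 193.4 = 478.7
Primary income: -104.8 + 164.6 - 133.0 = -73.2
Secondary income: 258.4 - 99.2 = 159.2
Current account = (-679.5) + 478.7 + (-73.2) + 159.2 = -114.8
(Excluded from the current account — financial account: foreign purchases of domestic corporate bonds 779.1, new loans extended by domestic banks to foreign borrowers 306.9, borrowing by resident firms from foreign banks 564.2, sale of domestic government bonds to non-residents 404.4, inward foreign direct investment in the manufacturing sector 424.1.)

-114.8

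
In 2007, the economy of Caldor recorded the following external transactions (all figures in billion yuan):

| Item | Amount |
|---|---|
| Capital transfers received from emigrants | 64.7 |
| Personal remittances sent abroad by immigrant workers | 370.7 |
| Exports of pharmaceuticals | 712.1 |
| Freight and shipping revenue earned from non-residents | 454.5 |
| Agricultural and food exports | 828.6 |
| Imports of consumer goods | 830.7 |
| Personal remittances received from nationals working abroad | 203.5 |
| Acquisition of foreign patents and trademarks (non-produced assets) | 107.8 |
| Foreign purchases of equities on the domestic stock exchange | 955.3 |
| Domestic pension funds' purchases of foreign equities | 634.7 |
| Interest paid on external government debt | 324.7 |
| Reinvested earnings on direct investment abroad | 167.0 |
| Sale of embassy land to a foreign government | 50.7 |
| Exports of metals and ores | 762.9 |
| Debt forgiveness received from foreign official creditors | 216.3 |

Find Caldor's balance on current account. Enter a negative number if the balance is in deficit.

Goods: 762.9 + 828.6 - 830.7 + 712.1 = 1472.9
Services: 454.5
Primary income: -324.7 + 167.0 = -157.7
Secondary income: 203.5 - 370.7 = -167.2
Current account = 1472.9 + 454.5 + (-157.7) + (-167.2) = 1602.5
(Excluded from the current account — capital account: capital transfers received from emigrants 64.7, acquisition of foreign patents and trademarks (non-produced assets) 107.8, sale of embassy land to a foreign government 50.7, debt forgiveness received from foreign official creditors 216.3; financial account: foreign purchases of equities on the domestic stock exchange 955.3, domestic pension funds' purchases of foreign equities 634.7.)

1602.5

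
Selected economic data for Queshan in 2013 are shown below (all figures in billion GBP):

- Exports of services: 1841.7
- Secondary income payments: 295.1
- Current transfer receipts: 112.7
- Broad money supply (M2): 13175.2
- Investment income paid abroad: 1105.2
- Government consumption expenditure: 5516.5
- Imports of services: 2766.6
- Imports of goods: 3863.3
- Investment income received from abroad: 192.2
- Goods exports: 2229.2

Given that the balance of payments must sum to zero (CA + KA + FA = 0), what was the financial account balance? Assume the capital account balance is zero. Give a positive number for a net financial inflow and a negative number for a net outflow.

3654.4

Goods balance = 2229.2 - 3863.3 = -1634.1
Services balance = 1841.7 - 2766.6 = -924.9
Trade balance (goods + services) = -1634.1 + (-924.9) = -2559.0
Net primary income = 192.2 - 1105.2 = -913.0
Net secondary income = 112.7 - 295.1 = -182.4
Current account = -2559.0 + (-913.0) + (-182.4) = -3654.4
Financial account = -(-3654.4) = 3654.4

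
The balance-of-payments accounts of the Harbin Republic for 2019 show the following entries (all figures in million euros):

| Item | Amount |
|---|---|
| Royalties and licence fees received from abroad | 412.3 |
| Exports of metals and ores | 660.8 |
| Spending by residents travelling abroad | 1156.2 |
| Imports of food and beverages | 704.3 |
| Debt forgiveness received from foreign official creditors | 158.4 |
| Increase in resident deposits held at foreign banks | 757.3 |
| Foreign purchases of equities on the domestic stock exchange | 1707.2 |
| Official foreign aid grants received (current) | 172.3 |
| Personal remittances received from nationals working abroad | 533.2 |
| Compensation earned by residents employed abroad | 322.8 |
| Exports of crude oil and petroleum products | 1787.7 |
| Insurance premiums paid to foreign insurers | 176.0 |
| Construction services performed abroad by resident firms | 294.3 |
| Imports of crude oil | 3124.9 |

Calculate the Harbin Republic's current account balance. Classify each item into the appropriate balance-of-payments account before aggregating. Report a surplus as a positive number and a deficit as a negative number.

Goods: 1787.7 - 704.3 - 3124.9 + 660.8 = -1380.7
Services: -176.0 + 294.3 - 1156.2 + 412.3 = -625.6
Primary income: 322.8
Secondary income: 533.2 + 172.3 = 705.5
Current account = (-1380.7) + (-625.6) + 322.8 + 705.5 = -978.0
(Excluded from the current account — capital account: debt forgiveness received from foreign official creditors 158.4; financial account: increase in resident deposits held at foreign banks 757.3, foreign purchases of equities on the domestic stock exchange 1707.2.)

-978.0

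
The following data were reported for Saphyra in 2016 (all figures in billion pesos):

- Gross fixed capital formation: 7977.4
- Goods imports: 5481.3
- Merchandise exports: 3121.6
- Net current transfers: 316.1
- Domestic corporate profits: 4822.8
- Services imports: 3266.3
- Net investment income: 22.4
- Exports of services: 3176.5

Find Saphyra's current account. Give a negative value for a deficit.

-2111.0

Goods balance = 3121.6 - 5481.3 = -2359.7
Services balance = 3176.5 - 3266.3 = -89.8
Trade balance (goods + services) = -2359.7 + (-89.8) = -2449.5
Net primary income = 22.4
Net secondary income = 316.1
Current account = -2449.5 + 22.4 + 316.1 = -2111.0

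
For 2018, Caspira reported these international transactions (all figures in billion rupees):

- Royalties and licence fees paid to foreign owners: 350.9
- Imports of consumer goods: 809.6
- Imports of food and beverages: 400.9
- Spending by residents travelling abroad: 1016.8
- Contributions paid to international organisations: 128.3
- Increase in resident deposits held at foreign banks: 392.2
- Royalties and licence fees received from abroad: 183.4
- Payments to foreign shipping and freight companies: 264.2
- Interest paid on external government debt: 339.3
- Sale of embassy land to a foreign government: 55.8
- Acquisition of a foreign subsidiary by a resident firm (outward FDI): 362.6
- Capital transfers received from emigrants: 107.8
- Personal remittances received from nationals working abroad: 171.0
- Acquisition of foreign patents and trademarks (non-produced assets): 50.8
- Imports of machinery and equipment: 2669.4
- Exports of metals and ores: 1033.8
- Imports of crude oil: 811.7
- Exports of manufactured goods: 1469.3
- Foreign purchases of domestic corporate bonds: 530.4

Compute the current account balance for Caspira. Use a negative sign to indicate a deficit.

Goods: 1033.8 - 809.6 - 400.9 - 811.7 + 1469.3 - 2669.4 = -2188.5
Services: -1016.8 - 264.2 - 350.9 + 183.4 = -1448.5
Primary income: -339.3
Secondary income: -128.3 + 171.0 = 42.7
Current account = (-2188.5) + (-1448.5) + (-339.3) + 42.7 = -3933.6
(Excluded from the current account — financial account: increase in resident deposits held at foreign banks 392.2, acquisition of a foreign subsidiary by a resident firm (outward FDI) 362.6, foreign purchases of domestic corporate bonds 530.4; capital account: sale of embassy land to a foreign government 55.8, capital transfers received from emigrants 107.8, acquisition of foreign patents and trademarks (non-produced assets) 50.8.)

-3933.6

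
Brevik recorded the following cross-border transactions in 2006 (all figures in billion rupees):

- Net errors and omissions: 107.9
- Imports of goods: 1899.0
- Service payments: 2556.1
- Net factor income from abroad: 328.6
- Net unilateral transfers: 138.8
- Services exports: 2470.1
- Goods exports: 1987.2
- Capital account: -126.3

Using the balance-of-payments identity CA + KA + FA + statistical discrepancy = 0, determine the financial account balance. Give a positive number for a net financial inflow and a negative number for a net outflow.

-451.2

Goods balance = 1987.2 - 1899.0 = 88.2
Services balance = 2470.1 - 2556.1 = -86.0
Trade balance (goods + services) = 88.2 + (-86.0) = 2.2
Net primary income = 328.6
Net secondary income = 138.8
Current account = 2.2 + 328.6 + 138.8 = 469.6
Financial account = -(469.6 + (-126.3) + 107.9) = -451.2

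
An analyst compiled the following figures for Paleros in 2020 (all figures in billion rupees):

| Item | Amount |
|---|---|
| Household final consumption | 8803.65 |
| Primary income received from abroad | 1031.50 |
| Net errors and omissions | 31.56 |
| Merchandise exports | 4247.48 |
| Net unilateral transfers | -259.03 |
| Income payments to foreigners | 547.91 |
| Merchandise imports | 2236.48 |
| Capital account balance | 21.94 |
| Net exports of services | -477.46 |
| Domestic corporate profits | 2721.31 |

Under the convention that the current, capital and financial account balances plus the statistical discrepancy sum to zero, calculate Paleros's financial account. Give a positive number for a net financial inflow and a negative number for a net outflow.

Goods balance = 4247.48 - 2236.48 = 2011.00
Services balance = -477.46
Trade balance (goods + services) = 2011.00 + (-477.46) = 1533.54
Net primary income = 1031.50 - 547.91 = 483.59
Net secondary income = -259.03
Current account = 1533.54 + 483.59 + (-259.03) = 1758.10
Financial account = -(1758.10 + 21.94 + 31.56) = -1811.60

-1811.60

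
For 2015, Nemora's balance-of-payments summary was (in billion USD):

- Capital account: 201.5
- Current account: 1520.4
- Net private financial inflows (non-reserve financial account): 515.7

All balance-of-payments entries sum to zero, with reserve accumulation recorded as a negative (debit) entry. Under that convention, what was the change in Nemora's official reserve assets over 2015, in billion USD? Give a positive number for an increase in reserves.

Official reserve transactions balance = -(1520.4 + 201.5 + 515.7) = -2237.6
An accumulation of reserves is recorded as a debit (negative entry), so the change in the stock of reserves is the negative of that balance.
Change in official reserves = -(-2237.6) = 2237.6

2237.6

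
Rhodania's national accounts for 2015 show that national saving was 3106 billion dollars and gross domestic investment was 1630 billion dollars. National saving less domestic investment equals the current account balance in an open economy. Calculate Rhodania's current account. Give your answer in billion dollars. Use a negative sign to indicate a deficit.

S - I = CA (net lending to the rest of the world).
CA = S - I = 3106 - 1630 = 1476

1476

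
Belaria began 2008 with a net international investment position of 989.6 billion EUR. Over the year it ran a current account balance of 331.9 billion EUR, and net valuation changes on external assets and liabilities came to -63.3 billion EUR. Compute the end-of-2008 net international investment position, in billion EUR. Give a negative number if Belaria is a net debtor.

Change in NIIP = current account + net valuation change = 331.9 + (-63.3) = 268.6
End-of-year NIIP = 989.6 + 268.6 = 1258.2

1258.2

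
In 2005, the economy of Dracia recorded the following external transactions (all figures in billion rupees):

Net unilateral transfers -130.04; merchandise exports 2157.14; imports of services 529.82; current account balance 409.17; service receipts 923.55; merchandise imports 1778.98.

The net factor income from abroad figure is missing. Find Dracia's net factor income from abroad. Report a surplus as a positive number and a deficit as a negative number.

-232.68

Current account = goods balance + services balance + net primary income + net secondary income
Sum of the known components = 641.85
Net factor income from abroad = CA - (known components) = 409.17 - 641.85 = -232.68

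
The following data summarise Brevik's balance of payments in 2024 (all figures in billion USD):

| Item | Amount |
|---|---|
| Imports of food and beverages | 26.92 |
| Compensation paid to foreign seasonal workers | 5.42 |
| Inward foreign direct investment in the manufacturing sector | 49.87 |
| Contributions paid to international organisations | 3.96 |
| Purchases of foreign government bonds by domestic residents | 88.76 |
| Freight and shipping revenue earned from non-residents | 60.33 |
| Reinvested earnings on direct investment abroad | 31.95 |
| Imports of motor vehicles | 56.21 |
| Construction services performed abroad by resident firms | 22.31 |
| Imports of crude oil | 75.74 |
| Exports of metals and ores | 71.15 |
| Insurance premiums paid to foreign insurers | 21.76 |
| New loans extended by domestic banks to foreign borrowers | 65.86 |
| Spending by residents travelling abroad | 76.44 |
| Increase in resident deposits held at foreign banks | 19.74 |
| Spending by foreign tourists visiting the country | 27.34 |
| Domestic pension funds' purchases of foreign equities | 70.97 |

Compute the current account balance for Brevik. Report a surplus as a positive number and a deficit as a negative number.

Goods: -26.92 + 71.15 - 56.21 - 75.74 = -87.72
Services: -76.44 + 27.34 + 22.31 - 21.76 + 60.33 = 11.78
Primary income: -5.42 + 31.95 = 26.53
Secondary income: -3.96
Current account = (-87.72) + 11.78 + 26.53 + (-3.96) = -53.37
(Excluded from the current account — financial account: inward foreign direct investment in the manufacturing sector 49.87, purchases of foreign government bonds by domestic residents 88.76, new loans extended by domestic banks to foreign borrowers 65.86, increase in resident deposits held at foreign banks 19.74, domestic pension funds' purchases of foreign equities 70.97.)

-53.37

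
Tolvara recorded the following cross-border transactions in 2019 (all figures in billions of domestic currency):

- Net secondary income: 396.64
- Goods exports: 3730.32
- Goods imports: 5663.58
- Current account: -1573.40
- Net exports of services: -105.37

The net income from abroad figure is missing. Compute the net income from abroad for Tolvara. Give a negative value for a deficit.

Current account = goods balance + services balance + net primary income + net secondary income
Sum of the known components = -1641.99
Net income from abroad = CA - (known components) = -1573.40 - (-1641.99) = 68.59

68.59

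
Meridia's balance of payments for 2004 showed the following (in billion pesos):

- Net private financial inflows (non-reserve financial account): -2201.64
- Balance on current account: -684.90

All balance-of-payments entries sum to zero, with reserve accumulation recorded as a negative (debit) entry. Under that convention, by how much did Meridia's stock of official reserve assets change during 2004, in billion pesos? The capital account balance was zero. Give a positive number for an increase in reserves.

-2886.54

Official reserve transactions balance = -((-684.90) + (-2201.64)) = 2886.54
An accumulation of reserves is recorded as a debit (negative entry), so the change in the stock of reserves is the negative of that balance.
Change in official reserves = -(2886.54) = -2886.54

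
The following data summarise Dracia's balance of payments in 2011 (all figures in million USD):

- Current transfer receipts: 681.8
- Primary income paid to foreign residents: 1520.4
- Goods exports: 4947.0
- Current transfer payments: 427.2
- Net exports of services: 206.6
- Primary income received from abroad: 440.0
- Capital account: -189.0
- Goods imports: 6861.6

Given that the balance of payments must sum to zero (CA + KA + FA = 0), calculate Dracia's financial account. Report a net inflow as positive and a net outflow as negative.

2722.8

Goods balance = 4947.0 - 6861.6 = -1914.6
Services balance = 206.6
Trade balance (goods + services) = -1914.6 + 206.6 = -1708.0
Net primary income = 440.0 - 1520.4 = -1080.4
Net secondary income = 681.8 - 427.2 = 254.6
Current account = -1708.0 + (-1080.4) + 254.6 = -2533.8
Financial account = -(-2533.8 + (-189.0)) = 2722.8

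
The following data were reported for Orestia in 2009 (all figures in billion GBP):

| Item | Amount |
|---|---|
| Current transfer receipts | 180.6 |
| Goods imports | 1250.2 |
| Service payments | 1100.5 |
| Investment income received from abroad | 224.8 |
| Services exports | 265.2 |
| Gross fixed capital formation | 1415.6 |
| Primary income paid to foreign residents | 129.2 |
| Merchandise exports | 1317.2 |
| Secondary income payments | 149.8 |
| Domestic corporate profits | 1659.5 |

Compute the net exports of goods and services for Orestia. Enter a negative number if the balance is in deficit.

-768.3

Goods balance = 1317.2 - 1250.2 = 67.0
Services balance = 265.2 - 1100.5 = -835.3
Trade balance (goods + services) = 67.0 + (-835.3) = -768.3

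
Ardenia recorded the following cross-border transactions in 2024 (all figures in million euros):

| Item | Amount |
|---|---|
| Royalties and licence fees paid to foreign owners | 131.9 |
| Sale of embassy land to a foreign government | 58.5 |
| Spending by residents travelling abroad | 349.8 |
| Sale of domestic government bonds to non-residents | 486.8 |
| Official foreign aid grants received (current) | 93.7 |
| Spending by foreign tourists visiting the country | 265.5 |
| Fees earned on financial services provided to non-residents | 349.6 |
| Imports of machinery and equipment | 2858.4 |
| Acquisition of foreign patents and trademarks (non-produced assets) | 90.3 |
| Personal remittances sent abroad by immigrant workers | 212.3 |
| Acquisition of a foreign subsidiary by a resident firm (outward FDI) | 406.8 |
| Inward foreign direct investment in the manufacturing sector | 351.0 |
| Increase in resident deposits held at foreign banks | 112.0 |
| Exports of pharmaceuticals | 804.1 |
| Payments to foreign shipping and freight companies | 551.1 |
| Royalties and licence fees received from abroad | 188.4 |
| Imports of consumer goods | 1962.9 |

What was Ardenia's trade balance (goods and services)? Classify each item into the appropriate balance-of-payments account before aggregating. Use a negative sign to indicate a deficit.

Goods: -1962.9 - 2858.4 + 804.1 = -4017.2
Services: 188.4 - 131.9 - 349.8 + 265.5 + 349.6 - 551.1 = -229.3
Trade balance = -4017.2 + (-229.3) = -4246.5
(Excluded from the trade balance — capital account: sale of embassy land to a foreign government 58.5, acquisition of foreign patents and trademarks (non-produced assets) 90.3; financial account: sale of domestic government bonds to non-residents 486.8, acquisition of a foreign subsidiary by a resident firm (outward FDI) 406.8, inward foreign direct investment in the manufacturing sector 351.0, increase in resident deposits held at foreign banks 112.0; secondary income: official foreign aid grants received (current) 93.7, personal remittances sent abroad by immigrant workers 212.3.)

-4246.5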